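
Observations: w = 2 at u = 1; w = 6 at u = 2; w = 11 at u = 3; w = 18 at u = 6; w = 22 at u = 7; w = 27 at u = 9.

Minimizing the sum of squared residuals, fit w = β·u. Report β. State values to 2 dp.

From the data, Σu·u = 180.
Moment sums: Σu·w = 552.
So MᵀM·[β]ᵀ = Mᵀw: [[180]]·[β]ᵀ = [552]ᵀ.
Hence β = 552 / 180 ≈ 3.06667.

β = 3.07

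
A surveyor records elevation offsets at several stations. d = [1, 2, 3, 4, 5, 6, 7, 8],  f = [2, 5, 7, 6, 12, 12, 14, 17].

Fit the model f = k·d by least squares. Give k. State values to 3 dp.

With design matrix A, AᵀA = [[204]] and Aᵀf = [423]ᵀ.
k = 423/204 = 2.07353.

k = 2.074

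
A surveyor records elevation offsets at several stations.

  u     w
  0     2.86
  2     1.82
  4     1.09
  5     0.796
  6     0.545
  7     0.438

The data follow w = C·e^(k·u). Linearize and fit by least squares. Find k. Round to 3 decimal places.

k = -0.274

With ln wᵢ as the transformed response and uᵢ as the regressor:
Sums: Σu = 24.0000, Σ(u)² = 130.0000, Σln w = 0.0752, Σu·ln w = -9.0190.
Normal system: [[130.0000, 24.0000]; [24.0000, 6]]·[k, ln C]ᵀ = [-9.0190, 0.0752]ᵀ.
Solving (det = 204.0000): k = -0.27411, ln C = 1.10896.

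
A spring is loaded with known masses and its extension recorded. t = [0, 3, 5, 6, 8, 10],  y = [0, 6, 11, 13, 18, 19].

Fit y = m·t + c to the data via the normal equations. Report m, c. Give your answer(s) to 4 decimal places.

Forming AᵀA = [[234, 32]; [32, 6]] and Aᵀy = [485, 67]ᵀ gives AᵀA·[m, c]ᵀ = Aᵀy.
det = 234·6 − 32² = 380.
m = (485·6 − 32·67)/380 = 383/190; c = (234·67 − 32·485)/380 = 79/190.

m = 2.0158, c = 0.4158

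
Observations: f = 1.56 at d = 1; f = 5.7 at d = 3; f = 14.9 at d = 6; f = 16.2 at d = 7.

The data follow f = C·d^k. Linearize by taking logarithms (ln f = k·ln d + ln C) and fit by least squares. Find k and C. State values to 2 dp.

k = 1.23, C = 1.54

Linearized form: ln f = k·ln d + ln C. From the 4 transformed points,
AᵀA = [[8.2039, 4.8363]; [4.8363, 4]], rhs = [12.1717, 7.6715]ᵀ  (here Σln d = 4.8363, Σ(ln d)² = 8.2039, Σln f = 7.6715, Σln d·ln f = 12.1717).
Δ = 8.2039·4 − (4.8363)² = 9.4260; k = (12.1717·4 − 4.8363·7.6715)/9.4260 = 1.22904, ln C = (8.2039·7.6715 − 4.8363·12.1717)/9.4260 = 0.43188, so C = exp(0.43188) = 1.54015.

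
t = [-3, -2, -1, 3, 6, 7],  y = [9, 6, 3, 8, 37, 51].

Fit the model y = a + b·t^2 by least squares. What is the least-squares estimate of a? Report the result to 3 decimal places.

From the data, Σ1 = 6, Σt^2 = 108, Σt^2·t^2 = 3876.
For Aᵀy: Σy = 114, Σt^2·y = 4011.
So AᵀA·[a, b]ᵀ = Aᵀy: [[6, 108]; [108, 3876]]·[a, b]ᵀ = [114, 4011]ᵀ.
Δ = 6·3876 − 108² = 11592.
a = (114·3876 − 108·4011)/11592 = 241/322; b = (6·4011 − 108·114)/11592 = 653/644.

a = 0.748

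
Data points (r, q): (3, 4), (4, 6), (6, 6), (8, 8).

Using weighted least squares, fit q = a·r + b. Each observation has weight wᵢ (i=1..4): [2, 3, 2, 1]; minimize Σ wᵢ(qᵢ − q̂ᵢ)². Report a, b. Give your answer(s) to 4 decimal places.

a = 0.6279, b = 2.7674

Sums needed: Σwᵢ·r·r = 202, Σwᵢ·r = 38, Σwᵢ·1 = 8.
For XᵀWq: Σwᵢ·r·q = 232, Σwᵢ·q = 46.
So XᵀWX·[a, b]ᵀ = XᵀWq: [[202, 38]; [38, 8]]·[a, b]ᵀ = [232, 46]ᵀ.
Δ = 202·8 − 38² = 172.
a = (232·8 − 38·46)/172 = 27/43; b = (202·46 − 38·232)/172 = 119/43.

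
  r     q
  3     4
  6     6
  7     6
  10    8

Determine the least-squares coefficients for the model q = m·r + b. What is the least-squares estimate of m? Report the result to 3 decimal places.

m = 0.560

Normal-equation sums: Σr·r = 194, Σr = 26, Σ1 = 4.
Moment sums: Σr·q = 170, Σq = 24.
Normal equations: [[194, 26]; [26, 4]]·[m, b]ᵀ = [170, 24]ᵀ.
Δ = 194·4 − 26² = 100.
m = (170·4 − 26·24)/100 = 14/25; b = (194·24 − 26·170)/100 = 59/25.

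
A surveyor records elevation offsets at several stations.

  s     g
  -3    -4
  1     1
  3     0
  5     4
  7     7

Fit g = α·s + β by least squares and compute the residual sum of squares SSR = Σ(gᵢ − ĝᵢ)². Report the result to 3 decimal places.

With design matrix M, MᵀM = [[93, 13]; [13, 5]] and Mᵀg = [82, 8]ᵀ.
Eliminating β: 5·(row 1) − 13·(row 2) gives 296·α = 5·82 − 13·8 = 306, so α = 153/148.
Then β = (8 − 13·(153/148))/5 = -161/148.
Residuals: 7/37, 39/37, -149/74, -3/37, 63/74; SSR = 439/74.

SSR = 5.932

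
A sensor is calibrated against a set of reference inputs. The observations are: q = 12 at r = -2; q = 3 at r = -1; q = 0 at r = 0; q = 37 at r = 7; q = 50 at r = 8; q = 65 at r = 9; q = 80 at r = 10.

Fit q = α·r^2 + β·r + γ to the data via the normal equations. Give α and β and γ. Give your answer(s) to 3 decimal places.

With design matrix A, AᵀA = [[23075, 2575, 299]; [2575, 299, 31]; [299, 31, 7]] and Aᵀq = [18329, 2017, 247]ᵀ.
Row-reducing yields α = 3762/3703, β = -15921/7406, γ = 1493/1058.

α = 1.016, β = -2.150, γ = 1.411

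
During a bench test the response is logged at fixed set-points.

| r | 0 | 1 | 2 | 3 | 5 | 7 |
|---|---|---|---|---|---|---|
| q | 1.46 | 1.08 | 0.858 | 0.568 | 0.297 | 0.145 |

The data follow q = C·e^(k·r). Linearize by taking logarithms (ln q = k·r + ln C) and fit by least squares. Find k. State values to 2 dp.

k = -0.33

With ln qᵢ as the transformed response and rᵢ as the regressor:
Σr = 18.0000, Σ(r)² = 88.0000, Σln q = -3.4084, Σr·ln q = -21.5135.
Equations: 88.0000·k + 18.0000·ln C = -21.5135;  18.0000·k + 6·ln C = -3.4084.
Solving (det = 204.0000): k = -0.33201, ln C = 0.42795.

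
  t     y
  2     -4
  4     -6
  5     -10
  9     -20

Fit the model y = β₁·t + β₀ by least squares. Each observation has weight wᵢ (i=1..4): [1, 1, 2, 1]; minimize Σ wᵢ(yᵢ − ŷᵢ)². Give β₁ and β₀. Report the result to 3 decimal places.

The normal system MᵀWM·[β₁, β₀]ᵀ = MᵀWy is [[151, 25]; [25, 5]]·[β₁, β₀]ᵀ = [-312, -50]ᵀ.
Eliminating β₀: 5·(row 1) − 25·(row 2) gives 130·β₁ = 5·(-312) − 25·(-50) = -310, so β₁ = -31/13.
Then β₀ = ((-50) − 25·(-31/13))/5 = 25/13.

β₁ = -2.385, β₀ = 1.923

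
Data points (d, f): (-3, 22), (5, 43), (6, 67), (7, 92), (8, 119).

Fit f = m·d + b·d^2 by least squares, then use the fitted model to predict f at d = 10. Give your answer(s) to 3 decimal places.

Sums needed: Σd·d = 183, Σd·d^2 = 1169, Σd^2·d^2 = 8499.
For Aᵀf: Σd·f = 2147, Σd^2·f = 15809.
So AᵀA·[m, b]ᵀ = Aᵀf: [[183, 1169]; [1169, 8499]]·[m, b]ᵀ = [2147, 15809]ᵀ.
Eliminating b: 8499·(row 1) − 1169·(row 2) gives 188756·m = 8499·2147 − 1169·15809 = -233368, so m = -58342/47189.
Then b = (15809 − 1169·(-58342/47189))/8499 = 95801/47189.
At d = 10: f̂ = (-58342/47189)·(10) + (95801/47189)·(100) = 8996680/47189.

f̂ = 190.652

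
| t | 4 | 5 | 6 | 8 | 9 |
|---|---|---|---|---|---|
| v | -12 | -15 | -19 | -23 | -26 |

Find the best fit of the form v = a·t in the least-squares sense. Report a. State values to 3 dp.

a = -2.950

Setting ∂/∂a … = 0 gives: 222·a = -655.
(Σt·t = 222, Σt·v = -655.)
a = (-655)/222 = -2.95045.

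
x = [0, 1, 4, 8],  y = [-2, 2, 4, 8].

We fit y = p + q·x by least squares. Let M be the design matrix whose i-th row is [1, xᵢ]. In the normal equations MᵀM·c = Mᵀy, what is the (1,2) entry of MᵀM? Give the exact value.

13

Row 1 ↔ basis 1, column 2 ↔ basis x, so (MᵀM)_{1,2} = Σᵢ x = (1)·(0) + (1)·(1) + (1)·(4) + (1)·(8) = 13.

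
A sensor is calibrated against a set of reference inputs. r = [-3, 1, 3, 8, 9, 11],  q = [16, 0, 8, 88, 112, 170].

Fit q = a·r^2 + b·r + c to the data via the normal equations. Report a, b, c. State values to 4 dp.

The normal equations are: 25461·a + 2573·b + 285·c = 35490;  2573·a + 285·b + 29·c = 3558;  285·a + 29·b + 6·c = 394.
(Σr^2·r^2 = 25461, Σr^2·r = 2573, Σr^2 = 285, Σr·r = 285, Σr = 29, Σ1 = 6, Σr^2·q = 35490, Σr·q = 3558, Σq = 394.)
Inverting the 3×3 Gram matrix, [a, b, c]ᵀ = [678931/446550, -168509/148850, -241196/223275]ᵀ.

a = 1.5204, b = -1.1321, c = -1.0803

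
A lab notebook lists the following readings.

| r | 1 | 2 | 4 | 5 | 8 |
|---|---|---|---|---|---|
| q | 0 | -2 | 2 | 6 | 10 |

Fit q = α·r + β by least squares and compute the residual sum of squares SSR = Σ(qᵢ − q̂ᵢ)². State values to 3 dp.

SSR = 9.467

From the data, Σr·r = 110, Σr = 20, Σ1 = 5.
Right-hand side: Σr·q = 114, Σq = 16.
Determinant 110·5 − 20² = 150.
α = (114·5 − 20·16)/150 = 5/3; β = (110·16 − 20·114)/150 = -52/15.
Residuals: 9/5, -28/15, -6/5, 17/15, 2/15; SSR = 142/15.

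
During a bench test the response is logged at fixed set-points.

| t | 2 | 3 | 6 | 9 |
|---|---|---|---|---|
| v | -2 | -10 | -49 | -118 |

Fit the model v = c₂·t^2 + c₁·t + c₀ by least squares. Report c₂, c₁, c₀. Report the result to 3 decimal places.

c₂ = -1.591, c₁ = 1.000, c₀ = 1.955

The normal system MᵀM·[c₂, c₁, c₀]ᵀ = Mᵀv is [[7954, 980, 130]; [980, 130, 20]; [130, 20, 4]]·[c₂, c₁, c₀]ᵀ = [-11420, -1390, -179]ᵀ.
Solving the 3×3 system (Gaussian elimination) gives c₂ = -35/22, c₁ = 1, c₀ = 43/22.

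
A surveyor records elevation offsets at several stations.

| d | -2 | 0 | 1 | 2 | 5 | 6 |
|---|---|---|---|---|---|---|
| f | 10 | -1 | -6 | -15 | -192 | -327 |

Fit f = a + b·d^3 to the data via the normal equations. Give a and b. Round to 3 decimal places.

The normal equations are: 6·a + 342·b = -531;  342·a + 62410·b = -94838.
det = 6·62410 − 342² = 257496.
a = ((-531)·62410 − 342·(-94838))/257496 = -117519/42916; b = (6·(-94838) − 342·(-531))/257496 = -64571/42916.

a = -2.738, b = -1.505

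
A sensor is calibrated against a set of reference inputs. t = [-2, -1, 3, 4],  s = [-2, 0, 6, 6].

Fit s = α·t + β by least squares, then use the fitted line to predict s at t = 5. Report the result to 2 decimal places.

ŝ = 8.04

The normal system XᵀX·[α, β]ᵀ = Xᵀs is [[30, 4]; [4, 4]]·[α, β]ᵀ = [46, 10]ᵀ.
Eliminating β: 4·(row 1) − 4·(row 2) gives 104·α = 4·46 − 4·10 = 144, so α = 18/13.
Then β = (10 − 4·(18/13))/4 = 29/26.
At t = 5: ŝ = (18/13)·(5) + (29/26)·(1) = 209/26.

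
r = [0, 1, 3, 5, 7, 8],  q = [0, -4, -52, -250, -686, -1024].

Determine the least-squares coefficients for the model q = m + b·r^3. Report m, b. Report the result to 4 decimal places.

m = -0.0385, b = -1.9998

Setting ∂/∂m … = 0 gives: 6·m + 1008·b = -2016;  1008·m + 396148·b = -792244.
(Σ1 = 6, Σr^3 = 1008, Σr^3·r^3 = 396148, Σq = -2016, Σr^3·q = -792244.)
det = 6·396148 − 1008² = 1360824.
m = ((-2016)·396148 − 1008·(-792244))/1360824 = -2184/56701; b = (6·(-792244) − 1008·(-2016))/1360824 = -113389/56701.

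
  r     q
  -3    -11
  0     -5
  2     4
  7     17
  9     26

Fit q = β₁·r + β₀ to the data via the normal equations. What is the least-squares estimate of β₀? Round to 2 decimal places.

Setting ∂/∂β₁ … = 0 gives: 143·β₁ + 15·β₀ = 394;  15·β₁ + 5·β₀ = 31.
(Σr·r = 143, Σr = 15, Σ1 = 5, Σr·q = 394, Σq = 31.)
Δ = 143·5 − 15² = 490.
β₁ = (394·5 − 15·31)/490 = 43/14; β₀ = (143·31 − 15·394)/490 = -211/70.

β₀ = -3.01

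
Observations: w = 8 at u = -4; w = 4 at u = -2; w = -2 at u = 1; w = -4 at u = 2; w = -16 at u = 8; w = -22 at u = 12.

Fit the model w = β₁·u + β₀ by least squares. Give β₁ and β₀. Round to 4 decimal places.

β₁ = -1.9008, β₀ = 0.0523

The normal equations are: 233·β₁ + 17·β₀ = -442;  17·β₁ + 6·β₀ = -32.
(Σu·u = 233, Σu = 17, Σ1 = 6, Σu·w = -442, Σw = -32.)
Eliminating β₀: 6·(row 1) − 17·(row 2) gives 1109·β₁ = 6·(-442) − 17·(-32) = -2108, so β₁ = -2108/1109.
Then β₀ = ((-32) − 17·(-2108/1109))/6 = 58/1109.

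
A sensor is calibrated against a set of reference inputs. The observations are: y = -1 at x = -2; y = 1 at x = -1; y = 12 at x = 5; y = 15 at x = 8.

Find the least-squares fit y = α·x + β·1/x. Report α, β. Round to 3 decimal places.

Setting ∂/∂α … = 0 gives: 94·α + 4·β = 181;  4·α + (2089/1600)·β = 151/40.
(Σx·x = 94, Σx·1/x = 4, Σ1/x·1/x = 2089/1600, Σx·y = 181, Σ1/x·y = 151/40.)
Δ = 94·(2089/1600) − 4² = 85383/800.
α = (181·(2089/1600) − 4·(151/40))/(85383/800) = 117983/56922; β = (94·(151/40) − 4·181)/(85383/800) = -98440/28461.

α = 2.073, β = -3.459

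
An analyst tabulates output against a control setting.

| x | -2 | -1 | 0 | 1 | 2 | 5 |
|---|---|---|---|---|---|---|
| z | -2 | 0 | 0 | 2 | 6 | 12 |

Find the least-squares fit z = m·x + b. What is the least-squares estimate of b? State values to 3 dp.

With design matrix A, AᵀA = [[35, 5]; [5, 6]] and Aᵀz = [78, 18]ᵀ.
Eliminating b: 6·(row 1) − 5·(row 2) gives 185·m = 6·78 − 5·18 = 378, so m = 378/185.
Then b = (18 − 5·(378/185))/6 = 48/37.

b = 1.297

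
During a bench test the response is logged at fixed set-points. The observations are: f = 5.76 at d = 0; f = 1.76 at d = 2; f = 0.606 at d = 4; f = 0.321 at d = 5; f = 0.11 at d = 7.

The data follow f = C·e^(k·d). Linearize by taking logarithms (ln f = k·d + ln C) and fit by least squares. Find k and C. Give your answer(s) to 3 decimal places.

Taking logs, ln f = k·d + ln C, so regress ln f on d.
Σd = 18.0000, Σ(d)² = 94.0000, Σln f = -1.5282, Σd·ln f = -22.0054.
Normal system: [[94.0000, 18.0000]; [18.0000, 5]]·[k, ln C]ᵀ = [-22.0054, -1.5282]ᵀ.
Δ = 94.0000·5 − (18.0000)² = 146.0000; k = (-22.0054·5 − 18.0000·-1.5282)/146.0000 = -0.56520, ln C = (94.0000·-1.5282 − 18.0000·-22.0054)/146.0000 = 1.72907, so C = exp(1.72907) = 5.63543.

k = -0.565, C = 5.635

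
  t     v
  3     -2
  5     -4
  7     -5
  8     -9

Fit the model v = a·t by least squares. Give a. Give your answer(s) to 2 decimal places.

Entries of MᵀM: Σt·t = 147.
And Σt·v = -133.
So MᵀM·[a]ᵀ = Mᵀv: [[147]]·[a]ᵀ = [-133]ᵀ.
Hence a = -133 / 147 ≈ -0.904762.

a = -0.90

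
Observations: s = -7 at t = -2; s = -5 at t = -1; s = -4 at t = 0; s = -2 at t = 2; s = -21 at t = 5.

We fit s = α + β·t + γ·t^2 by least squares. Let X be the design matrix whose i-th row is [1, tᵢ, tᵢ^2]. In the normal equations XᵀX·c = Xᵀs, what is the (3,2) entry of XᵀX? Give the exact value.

Row 3 ↔ basis t^2, column 2 ↔ basis t, so (XᵀX)_{3,2} = Σᵢ (t^2)·(t) = (4)·(-2) + (1)·(-1) + (0)·(0) + (4)·(2) + (25)·(5) = 124.

124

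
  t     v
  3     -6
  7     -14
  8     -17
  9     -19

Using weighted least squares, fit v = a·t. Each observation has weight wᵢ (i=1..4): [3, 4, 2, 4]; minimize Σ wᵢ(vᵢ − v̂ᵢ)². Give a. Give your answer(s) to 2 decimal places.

a = -2.08

Forming XᵀWX = [[675]] and XᵀWv = [-1402]ᵀ gives XᵀWX·[a]ᵀ = XᵀWv.
Hence a = -1402 / 675 ≈ -2.07704.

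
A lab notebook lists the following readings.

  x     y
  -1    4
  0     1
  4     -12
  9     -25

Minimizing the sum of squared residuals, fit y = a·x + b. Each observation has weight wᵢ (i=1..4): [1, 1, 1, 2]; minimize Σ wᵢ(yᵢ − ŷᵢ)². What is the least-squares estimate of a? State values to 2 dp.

a = -2.89

With design matrix M, MᵀWM = [[179, 21]; [21, 5]] and MᵀWy = [-502, -57]ᵀ.
Determinant 179·5 − 21² = 454.
a = ((-502)·5 − 21·(-57))/454 = -1313/454; b = (179·(-57) − 21·(-502))/454 = 339/454.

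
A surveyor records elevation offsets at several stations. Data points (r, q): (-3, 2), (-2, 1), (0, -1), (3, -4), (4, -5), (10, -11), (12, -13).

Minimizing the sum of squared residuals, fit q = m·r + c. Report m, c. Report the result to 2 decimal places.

m = -1.00, c = -1.00

XᵀX·[m, c]ᵀ = Xᵀq reads: 282·m + 24·c = -306;  24·m + 7·c = -31.
(Σr·r = 282, Σr = 24, Σ1 = 7, Σr·q = -306, Σq = -31.)
Eliminating c: 7·(row 1) − 24·(row 2) gives 1398·m = 7·(-306) − 24·(-31) = -1398, so m = -1.
Then c = ((-31) − 24·(-1))/7 = -1.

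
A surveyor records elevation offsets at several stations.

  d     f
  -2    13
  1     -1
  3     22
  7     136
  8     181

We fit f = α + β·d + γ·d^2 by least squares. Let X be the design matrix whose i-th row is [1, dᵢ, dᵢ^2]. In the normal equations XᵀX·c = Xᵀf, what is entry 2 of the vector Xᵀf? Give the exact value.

2439

Entry 2 ↔ basis d, so (Xᵀf)_{2} = Σᵢ (d)·fᵢ = (-2)·(13) + (1)·(-1) + (3)·(22) + (7)·(136) + (8)·(181) = 2439.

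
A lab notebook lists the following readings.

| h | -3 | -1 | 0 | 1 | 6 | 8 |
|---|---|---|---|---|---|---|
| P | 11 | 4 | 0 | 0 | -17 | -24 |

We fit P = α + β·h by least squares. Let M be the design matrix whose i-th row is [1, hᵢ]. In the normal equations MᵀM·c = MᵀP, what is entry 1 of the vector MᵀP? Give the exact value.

Entry 1 ↔ basis 1, so (MᵀP)_{1} = Σᵢ Pᵢ = (1)·(11) + (1)·(4) + (1)·(0) + (1)·(0) + (1)·(-17) + (1)·(-24) = -26.

-26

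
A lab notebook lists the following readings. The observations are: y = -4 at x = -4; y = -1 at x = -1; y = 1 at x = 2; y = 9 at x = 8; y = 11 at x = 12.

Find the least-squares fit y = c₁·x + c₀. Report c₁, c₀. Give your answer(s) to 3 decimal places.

With design matrix M, MᵀM = [[229, 17]; [17, 5]] and Mᵀy = [223, 16]ᵀ.
Eliminating c₀: 5·(row 1) − 17·(row 2) gives 856·c₁ = 5·223 − 17·16 = 843, so c₁ = 843/856.
Then c₀ = (16 − 17·(843/856))/5 = -127/856.

c₁ = 0.985, c₀ = -0.148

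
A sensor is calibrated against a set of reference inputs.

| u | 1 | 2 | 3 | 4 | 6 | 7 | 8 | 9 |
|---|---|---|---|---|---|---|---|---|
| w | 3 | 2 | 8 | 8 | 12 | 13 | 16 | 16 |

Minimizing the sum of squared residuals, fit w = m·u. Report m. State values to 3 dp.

m = 1.915

Sums needed: Σu·u = 260.
Right-hand side: Σu·w = 498.
Normal equations: [[260]]·[m]ᵀ = [498]ᵀ.
m = 498/260 = 1.91538.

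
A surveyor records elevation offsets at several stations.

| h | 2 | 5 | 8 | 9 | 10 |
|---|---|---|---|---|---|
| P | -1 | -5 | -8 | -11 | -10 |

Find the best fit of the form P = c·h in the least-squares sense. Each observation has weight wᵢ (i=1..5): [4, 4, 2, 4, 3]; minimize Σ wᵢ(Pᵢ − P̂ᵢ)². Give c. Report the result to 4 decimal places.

c = -1.0737

Normal-equation sums: Σwᵢ·h·h = 868.
Moment sums: Σwᵢ·h·P = -932.
c = (-932)/868 = -1.07373.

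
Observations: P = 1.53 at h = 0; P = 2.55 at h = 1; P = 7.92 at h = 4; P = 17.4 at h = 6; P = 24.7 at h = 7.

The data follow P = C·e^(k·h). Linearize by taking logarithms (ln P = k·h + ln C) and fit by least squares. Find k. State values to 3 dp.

Linearized form: ln P = k·h + ln C. From the 5 transformed points,
XᵀX = [[102.0000, 18.0000]; [18.0000, 5]], rhs = [48.8001, 9.4940]ᵀ  (here Σh = 18.0000, Σ(h)² = 102.0000, Σln P = 9.4940, Σh·ln P = 48.8001).
Solving (det = 186.0000): k = 0.39305, ln C = 0.48381.

k = 0.393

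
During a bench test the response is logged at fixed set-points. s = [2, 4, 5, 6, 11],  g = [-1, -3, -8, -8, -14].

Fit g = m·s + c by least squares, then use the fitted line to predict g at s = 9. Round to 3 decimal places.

AᵀA·[m, c]ᵀ = Aᵀg reads: 202·m + 28·c = -256;  28·m + 5·c = -34.
(Σs·s = 202, Σs = 28, Σ1 = 5, Σs·g = -256, Σg = -34.)
Eliminating c: 5·(row 1) − 28·(row 2) gives 226·m = 5·(-256) − 28·(-34) = -328, so m = -164/113.
Then c = ((-34) − 28·(-164/113))/5 = 150/113.
At s = 9: ĝ = (-164/113)·(9) + (150/113)·(1) = -1326/113.

ĝ = -11.735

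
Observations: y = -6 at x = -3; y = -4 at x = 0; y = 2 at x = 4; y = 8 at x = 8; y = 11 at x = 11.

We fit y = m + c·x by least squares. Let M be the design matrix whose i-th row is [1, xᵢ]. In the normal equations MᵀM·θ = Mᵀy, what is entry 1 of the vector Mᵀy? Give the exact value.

Entry 1 ↔ basis 1, so (Mᵀy)_{1} = Σᵢ yᵢ = (1)·(-6) + (1)·(-4) + (1)·(2) + (1)·(8) + (1)·(11) = 11.

11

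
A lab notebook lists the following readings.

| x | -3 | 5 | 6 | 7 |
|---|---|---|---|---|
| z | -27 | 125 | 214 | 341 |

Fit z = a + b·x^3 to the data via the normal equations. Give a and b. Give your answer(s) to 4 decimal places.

Setting ∂/∂a … = 0 gives: 4·a + 657·b = 653;  657·a + 180659·b = 179541.
Eliminating b: 180659·(row 1) − 657·(row 2) gives 290987·a = 180659·653 − 657·179541 = 11890, so a = 11890/290987.
Then b = (179541 − 657·(11890/290987))/180659 = 289143/290987.

a = 0.0409, b = 0.9937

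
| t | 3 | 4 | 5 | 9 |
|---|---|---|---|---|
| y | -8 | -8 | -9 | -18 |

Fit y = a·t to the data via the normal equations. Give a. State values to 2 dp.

From the data, Σt·t = 131.
Right-hand side: Σt·y = -263.
MᵀM·[a]ᵀ = Mᵀy becomes [[131]]·[a]ᵀ = [-263]ᵀ.
a = (-263)/131 = -2.00763.

a = -2.01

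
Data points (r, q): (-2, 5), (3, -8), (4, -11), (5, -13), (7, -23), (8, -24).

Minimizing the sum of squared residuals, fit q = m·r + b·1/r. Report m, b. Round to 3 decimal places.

Sums needed: Σr·r = 167, Σr·1/r = 6, Σ1/r·1/r = 352549/705600.
Right-hand side: Σr·q = -496, Σ1/r·q = -7057/420.
So AᵀA·[m, b]ᵀ = Aᵀq: [[167, 6]; [6, 352549/705600]]·[m, b]ᵀ = [-496, -7057/420]ᵀ.
Δ = 167·(352549/705600) − 6² = 33474083/705600.
m = ((-496)·(352549/705600) − 6·(-7057/420))/(33474083/705600) = -103729744/33474083; b = (167·(-7057/420) − 6·(-496))/(33474083/705600) = 119953680/33474083.

m = -3.099, b = 3.583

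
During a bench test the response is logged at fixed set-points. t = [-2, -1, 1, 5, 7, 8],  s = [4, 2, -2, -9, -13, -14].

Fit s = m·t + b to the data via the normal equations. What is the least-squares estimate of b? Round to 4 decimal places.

Normal-equation sums: Σt·t = 144, Σt = 18, Σ1 = 6.
And Σt·s = -260, Σs = -32.
Normal equations: [[144, 18]; [18, 6]]·[m, b]ᵀ = [-260, -32]ᵀ.
Eliminating b: 6·(row 1) − 18·(row 2) gives 540·m = 6·(-260) − 18·(-32) = -984, so m = -82/45.
Then b = ((-32) − 18·(-82/45))/6 = 2/15.

b = 0.1333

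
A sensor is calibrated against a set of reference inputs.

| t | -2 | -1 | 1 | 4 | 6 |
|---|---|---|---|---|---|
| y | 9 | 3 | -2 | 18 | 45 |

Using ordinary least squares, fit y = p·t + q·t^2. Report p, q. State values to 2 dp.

p = -1.65, q = 1.53

AᵀA·[p, q]ᵀ = Aᵀy reads: 58·p + 272·q = 319;  272·p + 1570·q = 1945.
(Σt·t = 58, Σt·t^2 = 272, Σt^2·t^2 = 1570, Σt·y = 319, Σt^2·y = 1945.)
det = 58·1570 − 272² = 17076.
p = (319·1570 − 272·1945)/17076 = -14105/8538; q = (58·1945 − 272·319)/17076 = 13021/8538.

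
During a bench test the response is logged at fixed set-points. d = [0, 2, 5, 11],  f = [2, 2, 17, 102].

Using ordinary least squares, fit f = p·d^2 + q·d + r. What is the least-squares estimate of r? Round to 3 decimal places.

From the data, Σd^2·d^2 = 15282, Σd^2·d = 1464, Σd^2 = 150, Σd·d = 150, Σd = 18, Σ1 = 4.
And Σd^2·f = 12775, Σd·f = 1211, Σf = 123.
Inverting the 3×3 Gram matrix, [p, q, r]ᵀ = [14815/14604, -30245/14604, 9871/4868]ᵀ.

r = 2.028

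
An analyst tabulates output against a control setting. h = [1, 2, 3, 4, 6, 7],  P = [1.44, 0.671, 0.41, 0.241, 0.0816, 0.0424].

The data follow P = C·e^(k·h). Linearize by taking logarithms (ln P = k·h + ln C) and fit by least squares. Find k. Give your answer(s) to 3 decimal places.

k = -0.568

Taking logs, ln P = k·h + ln C, so regress ln P on h.
XᵀX = [[115.0000, 23.0000]; [23.0000, 6]], rhs = [-45.9598, -8.0154]ᵀ  (here Σh = 23.0000, Σ(h)² = 115.0000, Σln P = -8.0154, Σh·ln P = -45.9598).
Solving (det = 161.0000): k = -0.56772, ln C = 0.84037.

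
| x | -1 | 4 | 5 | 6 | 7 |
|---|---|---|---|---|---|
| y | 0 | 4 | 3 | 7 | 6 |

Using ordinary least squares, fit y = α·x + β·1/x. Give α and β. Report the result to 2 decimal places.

α = 0.94, β = -0.95

From the data, Σx·x = 127, Σx·1/x = 5, Σ1/x·1/x = 202981/176400.
Moment sums: Σx·y = 115, Σ1/x·y = 761/210.
AᵀA·[α, β]ᵀ = Aᵀy becomes [[127, 5]; [5, 202981/176400]]·[α, β]ᵀ = [115, 761/210]ᵀ.
Determinant 127·(202981/176400) − 5² = 21368587/176400.
α = (115·(202981/176400) − 5·(761/210))/(21368587/176400) = 20146615/21368587; β = (127·(761/210) − 5·115)/(21368587/176400) = -20246520/21368587.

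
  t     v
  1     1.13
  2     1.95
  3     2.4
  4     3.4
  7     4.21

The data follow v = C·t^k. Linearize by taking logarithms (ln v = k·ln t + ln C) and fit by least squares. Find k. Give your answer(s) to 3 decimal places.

k = 0.692

Linearized form: ln v = k·ln t + ln C. From the 5 transformed points,
Over the data: Σln t = 5.1240, Σ(ln t)² = 7.3958, Σln v = 4.3268, Σln t·ln v = 5.9184.
Normal system: [[7.3958, 5.1240]; [5.1240, 5]]·[k, ln C]ᵀ = [5.9184, 4.3268]ᵀ.
Slope k = (n·Σln t·ln v − Σln t·Σln v)/(n·Σ(ln t)² − (Σln t)²) = (5·5.9184 − 5.1240·4.3268)/10.7239 = 0.69208; ln C = (Σln v − k·Σln t)/n = 0.15611.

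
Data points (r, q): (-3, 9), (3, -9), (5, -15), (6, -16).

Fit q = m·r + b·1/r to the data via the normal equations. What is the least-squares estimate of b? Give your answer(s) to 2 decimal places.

b = -3.14

Forming AᵀA = [[79, 4]; [4, 29/100]] and Aᵀq = [-225, -35/3]ᵀ gives AᵀA·[m, b]ᵀ = Aᵀq.
Δ = 79·(29/100) − 4² = 691/100.
m = ((-225)·(29/100) − 4·(-35/3))/(691/100) = -5575/2073; b = (79·(-35/3) − 4·(-225))/(691/100) = -6500/2073.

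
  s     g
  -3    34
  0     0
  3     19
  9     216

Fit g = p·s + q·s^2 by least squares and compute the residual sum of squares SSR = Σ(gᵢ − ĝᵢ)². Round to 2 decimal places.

Setting ∂/∂p … = 0 gives: 99·p + 729·q = 1899;  729·p + 6723·q = 17973.
(Σs·s = 99, Σs·s^2 = 729, Σs^2·s^2 = 6723, Σs·g = 1899, Σs^2·g = 17973.)
Δ = 99·6723 − 729² = 134136.
p = (1899·6723 − 729·17973)/134136 = -5/2; q = (99·17973 − 729·1899)/134136 = 53/18.
Residuals: 0, 0, 0, 0; SSR = 0.

SSR = 0.00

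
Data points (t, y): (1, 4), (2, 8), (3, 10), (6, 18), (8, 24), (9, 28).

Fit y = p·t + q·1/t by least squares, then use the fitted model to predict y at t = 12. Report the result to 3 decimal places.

Setting ∂/∂p … = 0 gives: 195·p + 6·q = 602;  6·p + (7345/5184)·q = 184/9.
(Σt·t = 195, Σt·1/t = 6, Σ1/t·1/t = 7345/5184, Σt·y = 602, Σ1/t·y = 184/9.)
Eliminating q: (7345/5184)·(row 1) − 6·(row 2) gives (415217/1728)·p = (7345/5184)·602 − 6·(184/9) = 1892893/2592, so p = 3785786/1245651.
Then q = ((184/9) − 6·(3785786/1245651))/(7345/5184) = 647424/415217.
At t = 12: ŷ = (3785786/1245651)·(12) + (647424/415217)·(1/12) = 15197096/415217.

ŷ = 36.600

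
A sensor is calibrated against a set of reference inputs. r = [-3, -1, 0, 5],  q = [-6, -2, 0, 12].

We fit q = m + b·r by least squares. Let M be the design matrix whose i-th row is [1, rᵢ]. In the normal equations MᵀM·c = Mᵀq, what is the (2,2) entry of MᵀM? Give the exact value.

Row 2 ↔ basis r, column 2 ↔ basis r, so (MᵀM)_{2,2} = Σᵢ (r)·(r) = (-3)·(-3) + (-1)·(-1) + (0)·(0) + (5)·(5) = 35.

35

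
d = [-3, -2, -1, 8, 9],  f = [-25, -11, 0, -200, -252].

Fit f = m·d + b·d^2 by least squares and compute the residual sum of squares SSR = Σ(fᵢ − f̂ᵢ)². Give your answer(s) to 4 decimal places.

SSR = 5.2421

Compute the Gram sums: Σd·d = 159, Σd·d^2 = 1205, Σd^2·d^2 = 10755.
And Σd·f = -3771, Σd^2·f = -33481.
So AᵀA·[m, b]ᵀ = Aᵀf: [[159, 1205]; [1205, 10755]]·[m, b]ᵀ = [-3771, -33481]ᵀ.
Eliminating b: 10755·(row 1) − 1205·(row 2) gives 258020·m = 10755·(-3771) − 1205·(-33481) = -212500, so m = -10625/12901.
Then b = ((-33481) − 1205·(-10625/12901))/10755 = -194856/64505.
Residuals: -18296/64505, -36381/64505, 141731/64505, -5216/64505, 6201/64505; SSR = 338139/64505.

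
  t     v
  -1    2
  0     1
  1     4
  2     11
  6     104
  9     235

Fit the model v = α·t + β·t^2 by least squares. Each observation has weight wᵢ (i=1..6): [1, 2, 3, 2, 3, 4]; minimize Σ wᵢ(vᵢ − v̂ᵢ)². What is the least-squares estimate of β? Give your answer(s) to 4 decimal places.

β = 2.9010

Sums needed: Σwᵢ·t·t = 444, Σwᵢ·t·t^2 = 3582, Σwᵢ·t^2·t^2 = 30168.
For AᵀWv: Σwᵢ·t·v = 10386, Σwᵢ·t^2·v = 87474.
So AᵀWA·[α, β]ᵀ = AᵀWv: [[444, 3582]; [3582, 30168]]·[α, β]ᵀ = [10386, 87474]ᵀ.
Eliminating β: 30168·(row 1) − 3582·(row 2) gives 563868·α = 30168·10386 − 3582·87474 = -7020, so α = -65/5221.
Then β = (87474 − 3582·(-65/5221))/30168 = 45439/15663.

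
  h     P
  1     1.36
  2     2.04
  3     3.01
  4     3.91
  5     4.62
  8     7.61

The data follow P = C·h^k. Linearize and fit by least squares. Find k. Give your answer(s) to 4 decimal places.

k = 0.8311

Let Y = ln P. Fitting Y = k·ln h + ln C by least squares:
Σln h = 6.8669, Σ(ln h)² = 10.5236, Σln P = 7.0458, Σln h·ln P = 10.2783.
Equations: 10.5236·k + 6.8669·ln C = 10.2783;  6.8669·k + 6·ln C = 7.0458.
Solving (det = 15.9867): k = 0.83112, ln C = 0.22309.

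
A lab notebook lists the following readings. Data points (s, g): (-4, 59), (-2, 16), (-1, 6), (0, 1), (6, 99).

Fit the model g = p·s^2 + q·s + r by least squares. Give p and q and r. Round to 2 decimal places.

The normal system AᵀA·[p, q, r]ᵀ = Aᵀg is [[1569, 143, 57]; [143, 57, -1]; [57, -1, 5]]·[p, q, r]ᵀ = [4578, 320, 181]ᵀ.
Inverting the 3×3 Gram matrix, [p, q, r]ᵀ = [54895/17732, -19011/8866, 8491/17732]ᵀ.

p = 3.10, q = -2.14, r = 0.48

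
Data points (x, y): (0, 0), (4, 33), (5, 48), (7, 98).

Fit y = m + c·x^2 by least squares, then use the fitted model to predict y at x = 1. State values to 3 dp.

Setting ∂/∂m … = 0 gives: 4·m + 90·c = 179;  90·m + 3282·c = 6530.
det = 4·3282 − 90² = 5028.
m = (179·3282 − 90·6530)/5028 = -37/838; c = (4·6530 − 90·179)/5028 = 5005/2514.
At x = 1: ŷ = (-37/838)·(1) + (5005/2514)·(1) = 2447/1257.

ŷ = 1.947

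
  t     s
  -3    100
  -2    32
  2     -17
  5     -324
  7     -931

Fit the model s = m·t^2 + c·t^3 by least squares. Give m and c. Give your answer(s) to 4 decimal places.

Compute the Gram sums: Σt^2·t^2 = 3139, Σt^2·t^3 = 19689, Σt^3·t^3 = 134131.
For Mᵀs: Σt^2·s = -52759, Σt^3·s = -362925.
So MᵀM·[m, c]ᵀ = Mᵀs: [[3139, 19689]; [19689, 134131]]·[m, c]ᵀ = [-52759, -362925]ᵀ.
Δ = 3139·134131 − 19689² = 33380488.
m = ((-52759)·134131 − 19689·(-362925))/33380488 = 8626612/4172561; c = (3139·(-362925) − 19689·(-52759))/33380488 = -12556203/4172561.

m = 2.0675, c = -3.0092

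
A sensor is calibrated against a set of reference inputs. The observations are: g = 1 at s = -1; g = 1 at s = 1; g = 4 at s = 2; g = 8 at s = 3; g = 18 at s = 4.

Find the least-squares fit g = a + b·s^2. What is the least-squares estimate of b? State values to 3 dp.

Compute the Gram sums: Σ1 = 5, Σs^2 = 31, Σs^2·s^2 = 355.
Moment sums: Σg = 32, Σs^2·g = 378.
det = 5·355 − 31² = 814.
a = (32·355 − 31·378)/814 = -179/407; b = (5·378 − 31·32)/814 = 449/407.

b = 1.103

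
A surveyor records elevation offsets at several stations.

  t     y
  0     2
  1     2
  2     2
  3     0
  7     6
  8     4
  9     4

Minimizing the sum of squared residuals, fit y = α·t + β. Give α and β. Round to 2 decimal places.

α = 0.38, β = 1.22

AᵀA·[α, β]ᵀ = Aᵀy reads: 208·α + 30·β = 116;  30·α + 7·β = 20.
(Σt·t = 208, Σt = 30, Σ1 = 7, Σt·y = 116, Σy = 20.)
Eliminating β: 7·(row 1) − 30·(row 2) gives 556·α = 7·116 − 30·20 = 212, so α = 53/139.
Then β = (20 − 30·(53/139))/7 = 170/139.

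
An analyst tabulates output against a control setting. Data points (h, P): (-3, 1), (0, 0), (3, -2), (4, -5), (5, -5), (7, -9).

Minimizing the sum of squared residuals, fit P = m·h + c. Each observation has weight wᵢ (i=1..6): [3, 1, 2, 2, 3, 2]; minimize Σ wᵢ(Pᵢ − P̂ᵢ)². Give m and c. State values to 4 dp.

m = -0.9121, c = -0.9990

From the data, Σwᵢ·h·h = 250, Σwᵢ·h = 34, Σwᵢ·1 = 13.
And Σwᵢ·h·P = -262, Σwᵢ·P = -44.
Eliminating c: 13·(row 1) − 34·(row 2) gives 2094·m = 13·(-262) − 34·(-44) = -1910, so m = -955/1047.
Then c = ((-44) − 34·(-955/1047))/13 = -1046/1047.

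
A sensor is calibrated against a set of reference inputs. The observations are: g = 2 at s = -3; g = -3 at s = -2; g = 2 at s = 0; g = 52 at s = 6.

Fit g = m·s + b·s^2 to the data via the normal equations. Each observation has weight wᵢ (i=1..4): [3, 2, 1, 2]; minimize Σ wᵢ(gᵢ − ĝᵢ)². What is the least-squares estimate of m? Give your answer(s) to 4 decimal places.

XᵀWX·[m, b]ᵀ = XᵀWg reads: 107·m + 335·b = 618;  335·m + 2867·b = 3774.
(Σwᵢ·s·s = 107, Σwᵢ·s·s^2 = 335, Σwᵢ·s^2·s^2 = 2867, Σwᵢ·s·g = 618, Σwᵢ·s^2·g = 3774.)
det = 107·2867 − 335² = 194544.
m = (618·2867 − 335·3774)/194544 = 42293/16212; b = (107·3774 − 335·618)/194544 = 16399/16212.

m = 2.6087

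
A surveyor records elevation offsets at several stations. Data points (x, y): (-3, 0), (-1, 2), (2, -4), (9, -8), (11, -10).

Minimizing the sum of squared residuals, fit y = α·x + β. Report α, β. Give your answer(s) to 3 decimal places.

Forming AᵀA = [[216, 18]; [18, 5]] and Aᵀy = [-192, -20]ᵀ gives AᵀA·[α, β]ᵀ = Aᵀy.
Δ = 216·5 − 18² = 756.
α = ((-192)·5 − 18·(-20))/756 = -50/63; β = (216·(-20) − 18·(-192))/756 = -8/7.

α = -0.794, β = -1.143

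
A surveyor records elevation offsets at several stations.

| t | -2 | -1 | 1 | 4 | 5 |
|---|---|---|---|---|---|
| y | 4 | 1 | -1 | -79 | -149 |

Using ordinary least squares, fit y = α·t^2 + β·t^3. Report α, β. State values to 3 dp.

α = -0.913, β = -1.008

Normal-equation sums: Σt^2·t^2 = 899, Σt^2·t^3 = 4117, Σt^3·t^3 = 19787.
Moment sums: Σt^2·y = -4973, Σt^3·y = -23715.
Normal equations: [[899, 4117]; [4117, 19787]]·[α, β]ᵀ = [-4973, -23715]ᵀ.
Δ = 899·19787 − 4117² = 838824.
α = ((-4973)·19787 − 4117·(-23715))/838824 = -95762/104853; β = (899·(-23715) − 4117·(-4973))/838824 = -105743/104853.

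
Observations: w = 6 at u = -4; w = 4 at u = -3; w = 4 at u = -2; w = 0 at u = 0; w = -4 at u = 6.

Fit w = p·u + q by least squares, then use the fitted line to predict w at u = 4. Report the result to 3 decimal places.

Normal-equation sums: Σu·u = 65, Σu = -3, Σ1 = 5.
And Σu·w = -68, Σw = 10.
Normal equations: [[65, -3]; [-3, 5]]·[p, q]ᵀ = [-68, 10]ᵀ.
det = 65·5 − (-3)² = 316.
p = ((-68)·5 − (-3)·10)/316 = -155/158; q = (65·10 − (-3)·(-68))/316 = 223/158.
At u = 4: ŵ = (-155/158)·(4) + (223/158)·(1) = -397/158.

ŵ = -2.513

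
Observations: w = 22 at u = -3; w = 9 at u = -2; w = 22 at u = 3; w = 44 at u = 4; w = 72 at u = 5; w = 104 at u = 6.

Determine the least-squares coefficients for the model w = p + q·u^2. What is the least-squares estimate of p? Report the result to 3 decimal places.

p = -4.252

The normal system AᵀA·[p, q]ᵀ = Aᵀw is [[6, 99]; [99, 2355]]·[p, q]ᵀ = [273, 6680]ᵀ.
Δ = 6·2355 − 99² = 4329.
p = (273·2355 − 99·6680)/4329 = -2045/481; q = (6·6680 − 99·273)/4329 = 4351/1443.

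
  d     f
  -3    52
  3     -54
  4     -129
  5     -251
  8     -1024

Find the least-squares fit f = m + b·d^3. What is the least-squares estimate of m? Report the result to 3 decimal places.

MᵀM·[m, b]ᵀ = Mᵀf reads: 5·m + 701·b = -1406;  701·m + 283323·b = -566781.
Eliminating b: 283323·(row 1) − 701·(row 2) gives 925214·m = 283323·(-1406) − 701·(-566781) = -1038657, so m = -1038657/925214.
Then b = ((-566781) − 701·(-1038657/925214))/283323 = -1848299/925214.

m = -1.123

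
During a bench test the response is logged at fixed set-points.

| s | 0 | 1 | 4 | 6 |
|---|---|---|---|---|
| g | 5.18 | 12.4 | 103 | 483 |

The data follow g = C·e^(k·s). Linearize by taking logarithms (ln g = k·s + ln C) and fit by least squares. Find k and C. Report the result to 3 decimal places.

k = 0.745, C = 5.449

Let Y = ln g. Fitting Y = k·s + ln C by least squares:
Σs = 11.0000, Σ(s)² = 53.0000, Σln g = 14.9772, Σs·ln g = 58.1367.
Normal system: [[53.0000, 11.0000]; [11.0000, 4]]·[k, ln C]ᵀ = [58.1367, 14.9772]ᵀ.
Solving (det = 91.0000): k = 0.74502, ln C = 1.69550, so C = exp(1.69550) = 5.44936.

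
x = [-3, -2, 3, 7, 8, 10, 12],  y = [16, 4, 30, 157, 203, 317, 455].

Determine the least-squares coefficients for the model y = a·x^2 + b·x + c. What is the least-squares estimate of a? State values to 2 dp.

a = 3.02

From the data, Σx^2·x^2 = 37411, Σx^2·x = 3575, Σx^2 = 379, Σx·x = 379, Σx = 35, Σ1 = 7.
Moment sums: Σx^2·y = 118335, Σx·y = 11387, Σy = 1182.
Normal equations: [[37411, 3575, 379]; [3575, 379, 35]; [379, 35, 7]]·[a, b, c]ᵀ = [118335, 11387, 1182]ᵀ.
Solving the 3×3 system (Gaussian elimination) gives a = 1098779/363612, b = 713501/363612, c = -138338/30301.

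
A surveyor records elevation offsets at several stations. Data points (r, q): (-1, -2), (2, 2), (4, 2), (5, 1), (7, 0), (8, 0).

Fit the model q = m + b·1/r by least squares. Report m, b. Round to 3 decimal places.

m = 0.406, b = 2.601

Forming XᵀX = [[6, 61/280]; [61/280, 108861/78400]] and Xᵀq = [3, 37/10]ᵀ gives XᵀX·[m, b]ᵀ = Xᵀq.
Eliminating b: (108861/78400)·(row 1) − (61/280)·(row 2) gives (129889/15680)·m = (108861/78400)·3 − (61/280)·(37/10) = 263387/78400, so m = 263387/649445.
Then b = ((37/10) − (61/280)·(263387/649445))/(108861/78400) = 337848/129889.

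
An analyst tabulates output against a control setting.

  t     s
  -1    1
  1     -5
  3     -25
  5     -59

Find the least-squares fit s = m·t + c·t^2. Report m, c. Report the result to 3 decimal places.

m = -3.020, c = -1.758

From the data, Σt·t = 36, Σt·t^2 = 152, Σt^2·t^2 = 708.
And Σt·s = -376, Σt^2·s = -1704.
Normal equations: [[36, 152]; [152, 708]]·[m, c]ᵀ = [-376, -1704]ᵀ.
det = 36·708 − 152² = 2384.
m = ((-376)·708 − 152·(-1704))/2384 = -450/149; c = (36·(-1704) − 152·(-376))/2384 = -262/149.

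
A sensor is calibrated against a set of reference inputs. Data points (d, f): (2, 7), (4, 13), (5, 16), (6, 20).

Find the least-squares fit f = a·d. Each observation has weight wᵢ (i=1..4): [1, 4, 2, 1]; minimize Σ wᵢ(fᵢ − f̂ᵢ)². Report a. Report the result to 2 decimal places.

a = 3.26

Setting ∂/∂a … = 0 gives: 154·a = 502.
a = 502/154 = 3.25974.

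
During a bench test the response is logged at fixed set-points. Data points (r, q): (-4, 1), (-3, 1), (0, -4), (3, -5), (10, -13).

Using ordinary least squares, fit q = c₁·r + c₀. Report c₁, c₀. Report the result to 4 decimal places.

Forming XᵀX = [[134, 6]; [6, 5]] and Xᵀq = [-152, -20]ᵀ gives XᵀX·[c₁, c₀]ᵀ = Xᵀq.
Eliminating c₀: 5·(row 1) − 6·(row 2) gives 634·c₁ = 5·(-152) − 6·(-20) = -640, so c₁ = -320/317.
Then c₀ = ((-20) − 6·(-320/317))/5 = -884/317.

c₁ = -1.0095, c₀ = -2.7886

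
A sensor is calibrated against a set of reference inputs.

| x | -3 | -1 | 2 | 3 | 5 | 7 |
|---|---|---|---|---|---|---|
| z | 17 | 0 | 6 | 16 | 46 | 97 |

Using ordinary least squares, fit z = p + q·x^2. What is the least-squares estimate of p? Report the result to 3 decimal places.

p = -2.079

The normal equations are: 6·p + 97·q = 182;  97·p + 3205·q = 6224.
det = 6·3205 − 97² = 9821.
p = (182·3205 − 97·6224)/9821 = -20418/9821; q = (6·6224 − 97·182)/9821 = 19690/9821.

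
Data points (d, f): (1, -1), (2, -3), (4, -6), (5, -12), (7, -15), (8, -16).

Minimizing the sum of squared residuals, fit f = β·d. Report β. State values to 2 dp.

The normal equations are: 159·β = -324.
(Σd·d = 159, Σd·f = -324.)
β = (-324)/159 = -2.03774.

β = -2.04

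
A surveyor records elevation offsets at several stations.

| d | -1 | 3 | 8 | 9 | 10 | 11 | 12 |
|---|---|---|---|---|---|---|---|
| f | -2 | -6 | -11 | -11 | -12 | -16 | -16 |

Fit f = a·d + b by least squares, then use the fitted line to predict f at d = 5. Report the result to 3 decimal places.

f̂ = -8.005

Compute the Gram sums: Σd·d = 520, Σd = 52, Σ1 = 7.
Right-hand side: Σd·f = -691, Σf = -74.
Normal equations: [[520, 52]; [52, 7]]·[a, b]ᵀ = [-691, -74]ᵀ.
Determinant 520·7 − 52² = 936.
a = ((-691)·7 − 52·(-74))/936 = -989/936; b = (520·(-74) − 52·(-691))/936 = -49/18.
At d = 5: f̂ = (-989/936)·(5) + (-49/18)·(1) = -7493/936.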